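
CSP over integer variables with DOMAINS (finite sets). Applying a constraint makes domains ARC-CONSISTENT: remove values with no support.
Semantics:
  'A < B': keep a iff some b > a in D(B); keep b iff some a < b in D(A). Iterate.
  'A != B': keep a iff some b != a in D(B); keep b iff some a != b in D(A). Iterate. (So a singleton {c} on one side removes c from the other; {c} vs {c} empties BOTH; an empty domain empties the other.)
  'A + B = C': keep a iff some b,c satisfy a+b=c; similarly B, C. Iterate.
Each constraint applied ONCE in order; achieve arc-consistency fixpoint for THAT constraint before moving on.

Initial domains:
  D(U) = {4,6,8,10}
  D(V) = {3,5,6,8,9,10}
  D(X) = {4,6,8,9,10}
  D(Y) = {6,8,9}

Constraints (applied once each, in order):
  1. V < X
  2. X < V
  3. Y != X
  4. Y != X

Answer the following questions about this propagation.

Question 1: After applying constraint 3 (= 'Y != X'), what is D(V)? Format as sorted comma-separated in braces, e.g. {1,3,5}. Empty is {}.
Constraint 1 (V < X) on D(V)={3,5,6,8,9,10} D(X)={4,6,8,9,10}: V {3,5,6,8,9,10}->{3,5,6,8,9}
Constraint 2 (X < V) on D(X)={4,6,8,9,10} D(V)={3,5,6,8,9}: X {4,6,8,9,10}->{4,6,8}; V {3,5,6,8,9}->{5,6,8,9}
Constraint 3 (Y != X) on D(Y)={6,8,9} D(X)={4,6,8}: no change
So after constraint 3: D(V) = {5,6,8,9}

Answer: {5,6,8,9}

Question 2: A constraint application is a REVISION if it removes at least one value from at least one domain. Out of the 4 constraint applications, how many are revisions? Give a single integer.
Constraint 1 (V < X) on D(V)={3,5,6,8,9,10} D(X)={4,6,8,9,10}: V {3,5,6,8,9,10}->{3,5,6,8,9} => REVISION
Constraint 2 (X < V) on D(X)={4,6,8,9,10} D(V)={3,5,6,8,9}: X {4,6,8,9,10}->{4,6,8}; V {3,5,6,8,9}->{5,6,8,9} => REVISION
Constraint 3 (Y != X) on D(Y)={6,8,9} D(X)={4,6,8}: no change => not a revision
Constraint 4 (Y != X) on D(Y)={6,8,9} D(X)={4,6,8}: no change => not a revision
Total revisions = 2

Answer: 2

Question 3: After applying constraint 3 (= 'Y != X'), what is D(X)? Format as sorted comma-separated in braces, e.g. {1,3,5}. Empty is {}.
Answer: {4,6,8}

Derivation:
Constraint 1 (V < X) on D(V)={3,5,6,8,9,10} D(X)={4,6,8,9,10}: V {3,5,6,8,9,10}->{3,5,6,8,9}
Constraint 2 (X < V) on D(X)={4,6,8,9,10} D(V)={3,5,6,8,9}: X {4,6,8,9,10}->{4,6,8}; V {3,5,6,8,9}->{5,6,8,9}
Constraint 3 (Y != X) on D(Y)={6,8,9} D(X)={4,6,8}: no change
So after constraint 3: D(X) = {4,6,8}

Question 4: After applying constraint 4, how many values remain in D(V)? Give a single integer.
Answer: 4

Derivation:
Constraint 1 (V < X) on D(V)={3,5,6,8,9,10} D(X)={4,6,8,9,10}: V {3,5,6,8,9,10}->{3,5,6,8,9}
Constraint 2 (X < V) on D(X)={4,6,8,9,10} D(V)={3,5,6,8,9}: X {4,6,8,9,10}->{4,6,8}; V {3,5,6,8,9}->{5,6,8,9}
Constraint 3 (Y != X) on D(Y)={6,8,9} D(X)={4,6,8}: no change
Constraint 4 (Y != X) on D(Y)={6,8,9} D(X)={4,6,8}: no change
So after constraint 4: D(V)={5,6,8,9}, size = 4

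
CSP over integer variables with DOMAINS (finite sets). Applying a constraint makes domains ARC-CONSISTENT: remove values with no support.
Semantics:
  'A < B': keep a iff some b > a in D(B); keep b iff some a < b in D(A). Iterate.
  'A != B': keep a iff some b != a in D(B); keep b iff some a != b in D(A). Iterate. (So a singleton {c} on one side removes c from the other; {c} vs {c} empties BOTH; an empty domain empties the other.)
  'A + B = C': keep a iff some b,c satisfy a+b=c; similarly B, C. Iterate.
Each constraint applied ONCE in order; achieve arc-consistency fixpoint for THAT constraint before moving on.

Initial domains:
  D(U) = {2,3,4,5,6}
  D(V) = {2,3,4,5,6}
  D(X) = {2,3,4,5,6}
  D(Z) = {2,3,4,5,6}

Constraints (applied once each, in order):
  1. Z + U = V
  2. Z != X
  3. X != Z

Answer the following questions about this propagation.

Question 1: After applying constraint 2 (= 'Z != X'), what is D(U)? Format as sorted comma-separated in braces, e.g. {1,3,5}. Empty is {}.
Answer: {2,3,4}

Derivation:
Constraint 1 (Z + U = V) on D(Z)={2,3,4,5,6} D(U)={2,3,4,5,6} D(V)={2,3,4,5,6}: Z {2,3,4,5,6}->{2,3,4}; U {2,3,4,5,6}->{2,3,4}; V {2,3,4,5,6}->{4,5,6}
Constraint 2 (Z != X) on D(Z)={2,3,4} D(X)={2,3,4,5,6}: no change
So after constraint 2: D(U) = {2,3,4}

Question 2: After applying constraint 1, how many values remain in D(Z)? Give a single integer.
Answer: 3

Derivation:
Constraint 1 (Z + U = V) on D(Z)={2,3,4,5,6} D(U)={2,3,4,5,6} D(V)={2,3,4,5,6}: Z {2,3,4,5,6}->{2,3,4}; U {2,3,4,5,6}->{2,3,4}; V {2,3,4,5,6}->{4,5,6}
So after constraint 1: D(Z)={2,3,4}, size = 3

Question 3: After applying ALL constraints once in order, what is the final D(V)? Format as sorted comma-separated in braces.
Answer: {4,5,6}

Derivation:
Constraint 1 (Z + U = V) on D(Z)={2,3,4,5,6} D(U)={2,3,4,5,6} D(V)={2,3,4,5,6}: Z {2,3,4,5,6}->{2,3,4}; U {2,3,4,5,6}->{2,3,4}; V {2,3,4,5,6}->{4,5,6}
Constraint 2 (Z != X) on D(Z)={2,3,4} D(X)={2,3,4,5,6}: no change
Constraint 3 (X != Z) on D(X)={2,3,4,5,6} D(Z)={2,3,4}: no change
So after all 3 constraints: D(V) = {4,5,6}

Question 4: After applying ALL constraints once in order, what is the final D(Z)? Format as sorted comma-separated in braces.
Answer: {2,3,4}

Derivation:
Constraint 1 (Z + U = V) on D(Z)={2,3,4,5,6} D(U)={2,3,4,5,6} D(V)={2,3,4,5,6}: Z {2,3,4,5,6}->{2,3,4}; U {2,3,4,5,6}->{2,3,4}; V {2,3,4,5,6}->{4,5,6}
Constraint 2 (Z != X) on D(Z)={2,3,4} D(X)={2,3,4,5,6}: no change
Constraint 3 (X != Z) on D(X)={2,3,4,5,6} D(Z)={2,3,4}: no change
So after all 3 constraints: D(Z) = {2,3,4}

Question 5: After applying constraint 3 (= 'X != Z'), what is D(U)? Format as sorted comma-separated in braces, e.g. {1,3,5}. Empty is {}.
Constraint 1 (Z + U = V) on D(Z)={2,3,4,5,6} D(U)={2,3,4,5,6} D(V)={2,3,4,5,6}: Z {2,3,4,5,6}->{2,3,4}; U {2,3,4,5,6}->{2,3,4}; V {2,3,4,5,6}->{4,5,6}
Constraint 2 (Z != X) on D(Z)={2,3,4} D(X)={2,3,4,5,6}: no change
Constraint 3 (X != Z) on D(X)={2,3,4,5,6} D(Z)={2,3,4}: no change
So after constraint 3: D(U) = {2,3,4}

Answer: {2,3,4}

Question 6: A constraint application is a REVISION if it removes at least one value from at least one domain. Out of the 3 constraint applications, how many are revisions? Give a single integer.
Answer: 1

Derivation:
Constraint 1 (Z + U = V) on D(Z)={2,3,4,5,6} D(U)={2,3,4,5,6} D(V)={2,3,4,5,6}: Z {2,3,4,5,6}->{2,3,4}; U {2,3,4,5,6}->{2,3,4}; V {2,3,4,5,6}->{4,5,6} => REVISION
Constraint 2 (Z != X) on D(Z)={2,3,4} D(X)={2,3,4,5,6}: no change => not a revision
Constraint 3 (X != Z) on D(X)={2,3,4,5,6} D(Z)={2,3,4}: no change => not a revision
Total revisions = 1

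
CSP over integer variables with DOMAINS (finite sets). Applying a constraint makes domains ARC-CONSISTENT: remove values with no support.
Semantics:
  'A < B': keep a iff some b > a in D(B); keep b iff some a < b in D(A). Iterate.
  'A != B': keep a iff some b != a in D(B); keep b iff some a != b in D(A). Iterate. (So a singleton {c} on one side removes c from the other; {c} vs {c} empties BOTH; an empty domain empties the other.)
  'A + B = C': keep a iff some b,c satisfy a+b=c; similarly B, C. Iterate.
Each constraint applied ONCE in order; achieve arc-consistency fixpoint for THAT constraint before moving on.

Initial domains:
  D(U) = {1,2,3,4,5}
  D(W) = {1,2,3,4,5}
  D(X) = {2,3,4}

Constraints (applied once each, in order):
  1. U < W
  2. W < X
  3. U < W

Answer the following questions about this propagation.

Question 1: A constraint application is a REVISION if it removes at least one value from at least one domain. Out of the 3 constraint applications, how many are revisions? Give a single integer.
Answer: 3

Derivation:
Constraint 1 (U < W) on D(U)={1,2,3,4,5} D(W)={1,2,3,4,5}: U {1,2,3,4,5}->{1,2,3,4}; W {1,2,3,4,5}->{2,3,4,5} => REVISION
Constraint 2 (W < X) on D(W)={2,3,4,5} D(X)={2,3,4}: W {2,3,4,5}->{2,3}; X {2,3,4}->{3,4} => REVISION
Constraint 3 (U < W) on D(U)={1,2,3,4} D(W)={2,3}: U {1,2,3,4}->{1,2} => REVISION
Total revisions = 3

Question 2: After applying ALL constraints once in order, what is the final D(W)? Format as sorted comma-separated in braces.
Answer: {2,3}

Derivation:
Constraint 1 (U < W) on D(U)={1,2,3,4,5} D(W)={1,2,3,4,5}: U {1,2,3,4,5}->{1,2,3,4}; W {1,2,3,4,5}->{2,3,4,5}
Constraint 2 (W < X) on D(W)={2,3,4,5} D(X)={2,3,4}: W {2,3,4,5}->{2,3}; X {2,3,4}->{3,4}
Constraint 3 (U < W) on D(U)={1,2,3,4} D(W)={2,3}: U {1,2,3,4}->{1,2}
So after all 3 constraints: D(W) = {2,3}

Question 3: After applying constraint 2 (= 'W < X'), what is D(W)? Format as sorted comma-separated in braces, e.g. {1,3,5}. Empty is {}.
Answer: {2,3}

Derivation:
Constraint 1 (U < W) on D(U)={1,2,3,4,5} D(W)={1,2,3,4,5}: U {1,2,3,4,5}->{1,2,3,4}; W {1,2,3,4,5}->{2,3,4,5}
Constraint 2 (W < X) on D(W)={2,3,4,5} D(X)={2,3,4}: W {2,3,4,5}->{2,3}; X {2,3,4}->{3,4}
So after constraint 2: D(W) = {2,3}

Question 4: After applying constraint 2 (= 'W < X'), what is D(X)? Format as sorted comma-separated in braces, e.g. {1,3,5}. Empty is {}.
Answer: {3,4}

Derivation:
Constraint 1 (U < W) on D(U)={1,2,3,4,5} D(W)={1,2,3,4,5}: U {1,2,3,4,5}->{1,2,3,4}; W {1,2,3,4,5}->{2,3,4,5}
Constraint 2 (W < X) on D(W)={2,3,4,5} D(X)={2,3,4}: W {2,3,4,5}->{2,3}; X {2,3,4}->{3,4}
So after constraint 2: D(X) = {3,4}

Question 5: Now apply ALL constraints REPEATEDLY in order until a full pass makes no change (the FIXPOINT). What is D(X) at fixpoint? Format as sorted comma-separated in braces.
Answer: {3,4}

Derivation:
pass 0 (initial): D(X)={2,3,4}
pass 1: U {1,2,3,4,5}->{1,2}; W {1,2,3,4,5}->{2,3}; X {2,3,4}->{3,4}
pass 2: no change
Fixpoint after 2 passes: D(X) = {3,4}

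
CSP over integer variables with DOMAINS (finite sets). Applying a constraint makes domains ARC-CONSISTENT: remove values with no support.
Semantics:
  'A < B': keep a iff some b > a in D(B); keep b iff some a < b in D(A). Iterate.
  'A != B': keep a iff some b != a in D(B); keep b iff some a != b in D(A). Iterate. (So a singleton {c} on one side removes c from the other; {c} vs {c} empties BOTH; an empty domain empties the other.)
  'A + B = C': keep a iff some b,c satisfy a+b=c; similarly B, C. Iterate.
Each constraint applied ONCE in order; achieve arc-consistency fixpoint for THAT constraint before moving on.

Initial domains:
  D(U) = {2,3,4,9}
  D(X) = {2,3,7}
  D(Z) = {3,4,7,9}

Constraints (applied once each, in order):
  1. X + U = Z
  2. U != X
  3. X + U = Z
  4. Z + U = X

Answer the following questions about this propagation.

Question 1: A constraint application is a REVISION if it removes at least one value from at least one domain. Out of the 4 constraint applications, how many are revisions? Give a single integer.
Constraint 1 (X + U = Z) on D(X)={2,3,7} D(U)={2,3,4,9} D(Z)={3,4,7,9}: U {2,3,4,9}->{2,4}; Z {3,4,7,9}->{4,7,9} => REVISION
Constraint 2 (U != X) on D(U)={2,4} D(X)={2,3,7}: no change => not a revision
Constraint 3 (X + U = Z) on D(X)={2,3,7} D(U)={2,4} D(Z)={4,7,9}: no change => not a revision
Constraint 4 (Z + U = X) on D(Z)={4,7,9} D(U)={2,4} D(X)={2,3,7}: Z {4,7,9}->{}; U {2,4}->{}; X {2,3,7}->{} => REVISION
Total revisions = 2

Answer: 2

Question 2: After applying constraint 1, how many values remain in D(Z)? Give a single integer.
Answer: 3

Derivation:
Constraint 1 (X + U = Z) on D(X)={2,3,7} D(U)={2,3,4,9} D(Z)={3,4,7,9}: U {2,3,4,9}->{2,4}; Z {3,4,7,9}->{4,7,9}
So after constraint 1: D(Z)={4,7,9}, size = 3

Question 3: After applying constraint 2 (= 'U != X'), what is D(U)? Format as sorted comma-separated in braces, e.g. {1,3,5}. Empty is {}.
Constraint 1 (X + U = Z) on D(X)={2,3,7} D(U)={2,3,4,9} D(Z)={3,4,7,9}: U {2,3,4,9}->{2,4}; Z {3,4,7,9}->{4,7,9}
Constraint 2 (U != X) on D(U)={2,4} D(X)={2,3,7}: no change
So after constraint 2: D(U) = {2,4}

Answer: {2,4}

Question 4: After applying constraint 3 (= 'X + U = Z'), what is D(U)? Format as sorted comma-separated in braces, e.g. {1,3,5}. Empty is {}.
Answer: {2,4}

Derivation:
Constraint 1 (X + U = Z) on D(X)={2,3,7} D(U)={2,3,4,9} D(Z)={3,4,7,9}: U {2,3,4,9}->{2,4}; Z {3,4,7,9}->{4,7,9}
Constraint 2 (U != X) on D(U)={2,4} D(X)={2,3,7}: no change
Constraint 3 (X + U = Z) on D(X)={2,3,7} D(U)={2,4} D(Z)={4,7,9}: no change
So after constraint 3: D(U) = {2,4}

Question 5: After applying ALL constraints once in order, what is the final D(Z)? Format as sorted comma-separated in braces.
Answer: {}

Derivation:
Constraint 1 (X + U = Z) on D(X)={2,3,7} D(U)={2,3,4,9} D(Z)={3,4,7,9}: U {2,3,4,9}->{2,4}; Z {3,4,7,9}->{4,7,9}
Constraint 2 (U != X) on D(U)={2,4} D(X)={2,3,7}: no change
Constraint 3 (X + U = Z) on D(X)={2,3,7} D(U)={2,4} D(Z)={4,7,9}: no change
Constraint 4 (Z + U = X) on D(Z)={4,7,9} D(U)={2,4} D(X)={2,3,7}: Z {4,7,9}->{}; U {2,4}->{}; X {2,3,7}->{}
So after all 4 constraints: D(Z) = {}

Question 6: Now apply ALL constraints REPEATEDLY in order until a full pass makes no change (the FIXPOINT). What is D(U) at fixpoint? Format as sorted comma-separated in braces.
pass 0 (initial): D(U)={2,3,4,9}
pass 1: U {2,3,4,9}->{}; X {2,3,7}->{}; Z {3,4,7,9}->{}
pass 2: no change
Fixpoint after 2 passes: D(U) = {}

Answer: {}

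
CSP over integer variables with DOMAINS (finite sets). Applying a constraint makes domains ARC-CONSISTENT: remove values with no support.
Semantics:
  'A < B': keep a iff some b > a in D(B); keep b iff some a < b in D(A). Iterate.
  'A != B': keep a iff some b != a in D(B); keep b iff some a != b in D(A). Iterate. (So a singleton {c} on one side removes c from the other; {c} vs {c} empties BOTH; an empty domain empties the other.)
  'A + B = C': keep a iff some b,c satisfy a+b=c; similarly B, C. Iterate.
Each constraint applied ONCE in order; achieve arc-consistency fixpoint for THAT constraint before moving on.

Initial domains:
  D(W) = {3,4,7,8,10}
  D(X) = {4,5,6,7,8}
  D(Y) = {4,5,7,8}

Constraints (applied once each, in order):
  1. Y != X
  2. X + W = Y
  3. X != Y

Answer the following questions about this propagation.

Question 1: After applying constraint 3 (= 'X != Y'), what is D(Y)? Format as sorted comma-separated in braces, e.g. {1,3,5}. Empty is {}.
Answer: {7,8}

Derivation:
Constraint 1 (Y != X) on D(Y)={4,5,7,8} D(X)={4,5,6,7,8}: no change
Constraint 2 (X + W = Y) on D(X)={4,5,6,7,8} D(W)={3,4,7,8,10} D(Y)={4,5,7,8}: X {4,5,6,7,8}->{4,5}; W {3,4,7,8,10}->{3,4}; Y {4,5,7,8}->{7,8}
Constraint 3 (X != Y) on D(X)={4,5} D(Y)={7,8}: no change
So after constraint 3: D(Y) = {7,8}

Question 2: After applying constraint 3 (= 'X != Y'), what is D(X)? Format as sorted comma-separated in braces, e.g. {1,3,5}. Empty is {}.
Answer: {4,5}

Derivation:
Constraint 1 (Y != X) on D(Y)={4,5,7,8} D(X)={4,5,6,7,8}: no change
Constraint 2 (X + W = Y) on D(X)={4,5,6,7,8} D(W)={3,4,7,8,10} D(Y)={4,5,7,8}: X {4,5,6,7,8}->{4,5}; W {3,4,7,8,10}->{3,4}; Y {4,5,7,8}->{7,8}
Constraint 3 (X != Y) on D(X)={4,5} D(Y)={7,8}: no change
So after constraint 3: D(X) = {4,5}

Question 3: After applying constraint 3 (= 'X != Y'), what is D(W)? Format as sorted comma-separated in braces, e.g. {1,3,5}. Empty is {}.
Constraint 1 (Y != X) on D(Y)={4,5,7,8} D(X)={4,5,6,7,8}: no change
Constraint 2 (X + W = Y) on D(X)={4,5,6,7,8} D(W)={3,4,7,8,10} D(Y)={4,5,7,8}: X {4,5,6,7,8}->{4,5}; W {3,4,7,8,10}->{3,4}; Y {4,5,7,8}->{7,8}
Constraint 3 (X != Y) on D(X)={4,5} D(Y)={7,8}: no change
So after constraint 3: D(W) = {3,4}

Answer: {3,4}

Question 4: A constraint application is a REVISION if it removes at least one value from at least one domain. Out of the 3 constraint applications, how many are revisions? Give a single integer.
Constraint 1 (Y != X) on D(Y)={4,5,7,8} D(X)={4,5,6,7,8}: no change => not a revision
Constraint 2 (X + W = Y) on D(X)={4,5,6,7,8} D(W)={3,4,7,8,10} D(Y)={4,5,7,8}: X {4,5,6,7,8}->{4,5}; W {3,4,7,8,10}->{3,4}; Y {4,5,7,8}->{7,8} => REVISION
Constraint 3 (X != Y) on D(X)={4,5} D(Y)={7,8}: no change => not a revision
Total revisions = 1

Answer: 1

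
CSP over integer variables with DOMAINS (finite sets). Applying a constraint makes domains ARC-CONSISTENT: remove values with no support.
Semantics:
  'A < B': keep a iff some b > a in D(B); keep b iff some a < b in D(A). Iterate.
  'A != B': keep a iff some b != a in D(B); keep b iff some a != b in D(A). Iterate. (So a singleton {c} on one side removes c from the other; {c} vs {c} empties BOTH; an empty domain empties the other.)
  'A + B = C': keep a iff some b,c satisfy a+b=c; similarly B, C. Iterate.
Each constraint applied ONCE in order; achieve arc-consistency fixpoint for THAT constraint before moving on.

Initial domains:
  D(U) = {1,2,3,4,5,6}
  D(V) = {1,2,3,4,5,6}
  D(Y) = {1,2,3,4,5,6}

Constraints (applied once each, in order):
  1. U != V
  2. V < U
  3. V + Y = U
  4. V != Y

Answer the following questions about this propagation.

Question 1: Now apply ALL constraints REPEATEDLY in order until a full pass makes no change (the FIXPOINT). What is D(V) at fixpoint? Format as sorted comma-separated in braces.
Answer: {1,2,3,4,5}

Derivation:
pass 0 (initial): D(V)={1,2,3,4,5,6}
pass 1: U {1,2,3,4,5,6}->{2,3,4,5,6}; V {1,2,3,4,5,6}->{1,2,3,4,5}; Y {1,2,3,4,5,6}->{1,2,3,4,5}
pass 2: no change
Fixpoint after 2 passes: D(V) = {1,2,3,4,5}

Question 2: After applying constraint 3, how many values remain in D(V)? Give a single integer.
Constraint 1 (U != V) on D(U)={1,2,3,4,5,6} D(V)={1,2,3,4,5,6}: no change
Constraint 2 (V < U) on D(V)={1,2,3,4,5,6} D(U)={1,2,3,4,5,6}: V {1,2,3,4,5,6}->{1,2,3,4,5}; U {1,2,3,4,5,6}->{2,3,4,5,6}
Constraint 3 (V + Y = U) on D(V)={1,2,3,4,5} D(Y)={1,2,3,4,5,6} D(U)={2,3,4,5,6}: Y {1,2,3,4,5,6}->{1,2,3,4,5}
So after constraint 3: D(V)={1,2,3,4,5}, size = 5

Answer: 5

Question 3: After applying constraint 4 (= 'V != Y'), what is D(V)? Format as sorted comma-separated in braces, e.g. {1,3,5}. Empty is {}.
Constraint 1 (U != V) on D(U)={1,2,3,4,5,6} D(V)={1,2,3,4,5,6}: no change
Constraint 2 (V < U) on D(V)={1,2,3,4,5,6} D(U)={1,2,3,4,5,6}: V {1,2,3,4,5,6}->{1,2,3,4,5}; U {1,2,3,4,5,6}->{2,3,4,5,6}
Constraint 3 (V + Y = U) on D(V)={1,2,3,4,5} D(Y)={1,2,3,4,5,6} D(U)={2,3,4,5,6}: Y {1,2,3,4,5,6}->{1,2,3,4,5}
Constraint 4 (V != Y) on D(V)={1,2,3,4,5} D(Y)={1,2,3,4,5}: no change
So after constraint 4: D(V) = {1,2,3,4,5}

Answer: {1,2,3,4,5}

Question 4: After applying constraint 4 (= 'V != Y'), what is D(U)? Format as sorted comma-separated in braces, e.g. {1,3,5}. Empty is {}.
Constraint 1 (U != V) on D(U)={1,2,3,4,5,6} D(V)={1,2,3,4,5,6}: no change
Constraint 2 (V < U) on D(V)={1,2,3,4,5,6} D(U)={1,2,3,4,5,6}: V {1,2,3,4,5,6}->{1,2,3,4,5}; U {1,2,3,4,5,6}->{2,3,4,5,6}
Constraint 3 (V + Y = U) on D(V)={1,2,3,4,5} D(Y)={1,2,3,4,5,6} D(U)={2,3,4,5,6}: Y {1,2,3,4,5,6}->{1,2,3,4,5}
Constraint 4 (V != Y) on D(V)={1,2,3,4,5} D(Y)={1,2,3,4,5}: no change
So after constraint 4: D(U) = {2,3,4,5,6}

Answer: {2,3,4,5,6}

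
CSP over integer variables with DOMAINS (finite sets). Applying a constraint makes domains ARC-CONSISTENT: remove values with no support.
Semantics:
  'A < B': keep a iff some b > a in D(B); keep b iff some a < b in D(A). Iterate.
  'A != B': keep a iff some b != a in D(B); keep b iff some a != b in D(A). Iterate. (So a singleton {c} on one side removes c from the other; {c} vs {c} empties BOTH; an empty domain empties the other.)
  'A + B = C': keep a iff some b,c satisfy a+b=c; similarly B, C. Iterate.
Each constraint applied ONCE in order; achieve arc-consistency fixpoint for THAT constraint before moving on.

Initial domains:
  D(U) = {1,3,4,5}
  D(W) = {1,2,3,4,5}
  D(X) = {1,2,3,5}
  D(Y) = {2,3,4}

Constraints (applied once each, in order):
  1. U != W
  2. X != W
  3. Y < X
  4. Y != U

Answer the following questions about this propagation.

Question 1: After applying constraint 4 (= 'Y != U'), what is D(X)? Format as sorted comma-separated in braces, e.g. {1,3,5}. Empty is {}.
Answer: {3,5}

Derivation:
Constraint 1 (U != W) on D(U)={1,3,4,5} D(W)={1,2,3,4,5}: no change
Constraint 2 (X != W) on D(X)={1,2,3,5} D(W)={1,2,3,4,5}: no change
Constraint 3 (Y < X) on D(Y)={2,3,4} D(X)={1,2,3,5}: X {1,2,3,5}->{3,5}
Constraint 4 (Y != U) on D(Y)={2,3,4} D(U)={1,3,4,5}: no change
So after constraint 4: D(X) = {3,5}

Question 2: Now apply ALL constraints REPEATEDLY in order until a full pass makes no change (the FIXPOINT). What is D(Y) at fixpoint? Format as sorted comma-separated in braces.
Answer: {2,3,4}

Derivation:
pass 0 (initial): D(Y)={2,3,4}
pass 1: X {1,2,3,5}->{3,5}
pass 2: no change
Fixpoint after 2 passes: D(Y) = {2,3,4}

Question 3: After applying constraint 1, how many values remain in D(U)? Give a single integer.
Answer: 4

Derivation:
Constraint 1 (U != W) on D(U)={1,3,4,5} D(W)={1,2,3,4,5}: no change
So after constraint 1: D(U)={1,3,4,5}, size = 4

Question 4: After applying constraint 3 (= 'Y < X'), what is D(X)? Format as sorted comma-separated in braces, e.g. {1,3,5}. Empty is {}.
Answer: {3,5}

Derivation:
Constraint 1 (U != W) on D(U)={1,3,4,5} D(W)={1,2,3,4,5}: no change
Constraint 2 (X != W) on D(X)={1,2,3,5} D(W)={1,2,3,4,5}: no change
Constraint 3 (Y < X) on D(Y)={2,3,4} D(X)={1,2,3,5}: X {1,2,3,5}->{3,5}
So after constraint 3: D(X) = {3,5}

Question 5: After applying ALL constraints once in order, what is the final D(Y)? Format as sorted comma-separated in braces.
Answer: {2,3,4}

Derivation:
Constraint 1 (U != W) on D(U)={1,3,4,5} D(W)={1,2,3,4,5}: no change
Constraint 2 (X != W) on D(X)={1,2,3,5} D(W)={1,2,3,4,5}: no change
Constraint 3 (Y < X) on D(Y)={2,3,4} D(X)={1,2,3,5}: X {1,2,3,5}->{3,5}
Constraint 4 (Y != U) on D(Y)={2,3,4} D(U)={1,3,4,5}: no change
So after all 4 constraints: D(Y) = {2,3,4}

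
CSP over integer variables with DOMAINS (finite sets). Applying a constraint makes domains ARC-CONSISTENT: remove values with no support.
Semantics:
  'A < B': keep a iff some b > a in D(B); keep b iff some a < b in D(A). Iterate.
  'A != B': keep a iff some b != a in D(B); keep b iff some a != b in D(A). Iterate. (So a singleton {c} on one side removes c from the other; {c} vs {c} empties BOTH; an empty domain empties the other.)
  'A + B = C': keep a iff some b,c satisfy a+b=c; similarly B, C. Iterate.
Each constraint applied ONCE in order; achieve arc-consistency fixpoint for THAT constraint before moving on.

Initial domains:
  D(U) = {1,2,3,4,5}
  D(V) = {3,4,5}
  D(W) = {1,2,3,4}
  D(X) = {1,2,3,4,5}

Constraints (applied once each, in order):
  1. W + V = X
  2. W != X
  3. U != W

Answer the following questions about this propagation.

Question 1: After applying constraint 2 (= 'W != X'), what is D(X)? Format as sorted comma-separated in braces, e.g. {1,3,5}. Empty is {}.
Answer: {4,5}

Derivation:
Constraint 1 (W + V = X) on D(W)={1,2,3,4} D(V)={3,4,5} D(X)={1,2,3,4,5}: W {1,2,3,4}->{1,2}; V {3,4,5}->{3,4}; X {1,2,3,4,5}->{4,5}
Constraint 2 (W != X) on D(W)={1,2} D(X)={4,5}: no change
So after constraint 2: D(X) = {4,5}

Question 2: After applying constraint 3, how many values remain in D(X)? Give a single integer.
Constraint 1 (W + V = X) on D(W)={1,2,3,4} D(V)={3,4,5} D(X)={1,2,3,4,5}: W {1,2,3,4}->{1,2}; V {3,4,5}->{3,4}; X {1,2,3,4,5}->{4,5}
Constraint 2 (W != X) on D(W)={1,2} D(X)={4,5}: no change
Constraint 3 (U != W) on D(U)={1,2,3,4,5} D(W)={1,2}: no change
So after constraint 3: D(X)={4,5}, size = 2

Answer: 2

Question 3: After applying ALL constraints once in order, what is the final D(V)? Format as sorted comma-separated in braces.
Constraint 1 (W + V = X) on D(W)={1,2,3,4} D(V)={3,4,5} D(X)={1,2,3,4,5}: W {1,2,3,4}->{1,2}; V {3,4,5}->{3,4}; X {1,2,3,4,5}->{4,5}
Constraint 2 (W != X) on D(W)={1,2} D(X)={4,5}: no change
Constraint 3 (U != W) on D(U)={1,2,3,4,5} D(W)={1,2}: no change
So after all 3 constraints: D(V) = {3,4}

Answer: {3,4}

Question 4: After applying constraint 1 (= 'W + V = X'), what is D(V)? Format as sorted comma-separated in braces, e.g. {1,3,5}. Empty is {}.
Answer: {3,4}

Derivation:
Constraint 1 (W + V = X) on D(W)={1,2,3,4} D(V)={3,4,5} D(X)={1,2,3,4,5}: W {1,2,3,4}->{1,2}; V {3,4,5}->{3,4}; X {1,2,3,4,5}->{4,5}
So after constraint 1: D(V) = {3,4}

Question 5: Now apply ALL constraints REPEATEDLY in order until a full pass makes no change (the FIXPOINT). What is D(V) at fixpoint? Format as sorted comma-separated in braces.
pass 0 (initial): D(V)={3,4,5}
pass 1: V {3,4,5}->{3,4}; W {1,2,3,4}->{1,2}; X {1,2,3,4,5}->{4,5}
pass 2: no change
Fixpoint after 2 passes: D(V) = {3,4}

Answer: {3,4}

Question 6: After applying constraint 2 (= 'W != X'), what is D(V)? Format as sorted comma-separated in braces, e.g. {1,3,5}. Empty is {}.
Constraint 1 (W + V = X) on D(W)={1,2,3,4} D(V)={3,4,5} D(X)={1,2,3,4,5}: W {1,2,3,4}->{1,2}; V {3,4,5}->{3,4}; X {1,2,3,4,5}->{4,5}
Constraint 2 (W != X) on D(W)={1,2} D(X)={4,5}: no change
So after constraint 2: D(V) = {3,4}

Answer: {3,4}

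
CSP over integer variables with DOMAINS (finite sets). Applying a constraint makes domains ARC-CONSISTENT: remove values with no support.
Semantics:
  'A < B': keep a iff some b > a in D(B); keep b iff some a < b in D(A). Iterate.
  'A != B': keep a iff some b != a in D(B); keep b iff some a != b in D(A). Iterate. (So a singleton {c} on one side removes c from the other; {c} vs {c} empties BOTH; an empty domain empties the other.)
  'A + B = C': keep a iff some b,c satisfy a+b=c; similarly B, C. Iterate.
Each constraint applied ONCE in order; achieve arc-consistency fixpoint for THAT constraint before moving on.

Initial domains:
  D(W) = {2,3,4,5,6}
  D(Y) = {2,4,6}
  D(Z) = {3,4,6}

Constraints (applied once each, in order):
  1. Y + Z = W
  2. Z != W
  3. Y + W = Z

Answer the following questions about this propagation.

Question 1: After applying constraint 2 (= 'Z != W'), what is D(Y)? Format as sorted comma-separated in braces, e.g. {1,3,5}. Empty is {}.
Answer: {2}

Derivation:
Constraint 1 (Y + Z = W) on D(Y)={2,4,6} D(Z)={3,4,6} D(W)={2,3,4,5,6}: Y {2,4,6}->{2}; Z {3,4,6}->{3,4}; W {2,3,4,5,6}->{5,6}
Constraint 2 (Z != W) on D(Z)={3,4} D(W)={5,6}: no change
So after constraint 2: D(Y) = {2}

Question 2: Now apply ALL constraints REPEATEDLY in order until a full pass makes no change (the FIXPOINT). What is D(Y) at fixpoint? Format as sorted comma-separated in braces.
pass 0 (initial): D(Y)={2,4,6}
pass 1: W {2,3,4,5,6}->{}; Y {2,4,6}->{}; Z {3,4,6}->{}
pass 2: no change
Fixpoint after 2 passes: D(Y) = {}

Answer: {}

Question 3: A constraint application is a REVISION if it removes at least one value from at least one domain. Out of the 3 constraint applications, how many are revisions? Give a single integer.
Answer: 2

Derivation:
Constraint 1 (Y + Z = W) on D(Y)={2,4,6} D(Z)={3,4,6} D(W)={2,3,4,5,6}: Y {2,4,6}->{2}; Z {3,4,6}->{3,4}; W {2,3,4,5,6}->{5,6} => REVISION
Constraint 2 (Z != W) on D(Z)={3,4} D(W)={5,6}: no change => not a revision
Constraint 3 (Y + W = Z) on D(Y)={2} D(W)={5,6} D(Z)={3,4}: Y {2}->{}; W {5,6}->{}; Z {3,4}->{} => REVISION
Total revisions = 2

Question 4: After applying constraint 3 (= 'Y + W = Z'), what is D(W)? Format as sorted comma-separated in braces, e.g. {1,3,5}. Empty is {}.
Answer: {}

Derivation:
Constraint 1 (Y + Z = W) on D(Y)={2,4,6} D(Z)={3,4,6} D(W)={2,3,4,5,6}: Y {2,4,6}->{2}; Z {3,4,6}->{3,4}; W {2,3,4,5,6}->{5,6}
Constraint 2 (Z != W) on D(Z)={3,4} D(W)={5,6}: no change
Constraint 3 (Y + W = Z) on D(Y)={2} D(W)={5,6} D(Z)={3,4}: Y {2}->{}; W {5,6}->{}; Z {3,4}->{}
So after constraint 3: D(W) = {}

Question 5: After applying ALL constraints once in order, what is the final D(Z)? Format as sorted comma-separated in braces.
Answer: {}

Derivation:
Constraint 1 (Y + Z = W) on D(Y)={2,4,6} D(Z)={3,4,6} D(W)={2,3,4,5,6}: Y {2,4,6}->{2}; Z {3,4,6}->{3,4}; W {2,3,4,5,6}->{5,6}
Constraint 2 (Z != W) on D(Z)={3,4} D(W)={5,6}: no change
Constraint 3 (Y + W = Z) on D(Y)={2} D(W)={5,6} D(Z)={3,4}: Y {2}->{}; W {5,6}->{}; Z {3,4}->{}
So after all 3 constraints: D(Z) = {}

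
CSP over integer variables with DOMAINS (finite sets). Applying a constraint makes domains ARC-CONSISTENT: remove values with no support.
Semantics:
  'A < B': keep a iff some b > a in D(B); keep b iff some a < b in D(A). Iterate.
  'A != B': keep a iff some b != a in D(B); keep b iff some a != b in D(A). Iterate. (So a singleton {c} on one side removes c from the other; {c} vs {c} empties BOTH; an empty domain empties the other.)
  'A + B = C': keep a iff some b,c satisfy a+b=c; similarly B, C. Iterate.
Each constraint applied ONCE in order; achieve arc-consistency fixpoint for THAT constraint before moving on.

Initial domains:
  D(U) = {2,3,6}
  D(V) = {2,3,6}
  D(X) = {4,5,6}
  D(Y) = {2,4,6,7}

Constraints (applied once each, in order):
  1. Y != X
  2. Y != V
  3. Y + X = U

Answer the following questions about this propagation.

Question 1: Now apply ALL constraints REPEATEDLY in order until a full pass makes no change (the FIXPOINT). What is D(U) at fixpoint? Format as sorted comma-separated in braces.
pass 0 (initial): D(U)={2,3,6}
pass 1: U {2,3,6}->{6}; X {4,5,6}->{4}; Y {2,4,6,7}->{2}
pass 2: V {2,3,6}->{3,6}
pass 3: no change
Fixpoint after 3 passes: D(U) = {6}

Answer: {6}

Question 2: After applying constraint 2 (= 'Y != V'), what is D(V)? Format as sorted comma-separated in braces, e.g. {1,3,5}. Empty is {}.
Answer: {2,3,6}

Derivation:
Constraint 1 (Y != X) on D(Y)={2,4,6,7} D(X)={4,5,6}: no change
Constraint 2 (Y != V) on D(Y)={2,4,6,7} D(V)={2,3,6}: no change
So after constraint 2: D(V) = {2,3,6}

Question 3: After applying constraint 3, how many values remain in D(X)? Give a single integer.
Constraint 1 (Y != X) on D(Y)={2,4,6,7} D(X)={4,5,6}: no change
Constraint 2 (Y != V) on D(Y)={2,4,6,7} D(V)={2,3,6}: no change
Constraint 3 (Y + X = U) on D(Y)={2,4,6,7} D(X)={4,5,6} D(U)={2,3,6}: Y {2,4,6,7}->{2}; X {4,5,6}->{4}; U {2,3,6}->{6}
So after constraint 3: D(X)={4}, size = 1

Answer: 1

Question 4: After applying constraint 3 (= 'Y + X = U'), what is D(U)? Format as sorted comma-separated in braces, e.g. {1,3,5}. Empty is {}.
Constraint 1 (Y != X) on D(Y)={2,4,6,7} D(X)={4,5,6}: no change
Constraint 2 (Y != V) on D(Y)={2,4,6,7} D(V)={2,3,6}: no change
Constraint 3 (Y + X = U) on D(Y)={2,4,6,7} D(X)={4,5,6} D(U)={2,3,6}: Y {2,4,6,7}->{2}; X {4,5,6}->{4}; U {2,3,6}->{6}
So after constraint 3: D(U) = {6}

Answer: {6}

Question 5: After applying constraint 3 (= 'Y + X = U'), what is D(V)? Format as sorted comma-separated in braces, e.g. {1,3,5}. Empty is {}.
Answer: {2,3,6}

Derivation:
Constraint 1 (Y != X) on D(Y)={2,4,6,7} D(X)={4,5,6}: no change
Constraint 2 (Y != V) on D(Y)={2,4,6,7} D(V)={2,3,6}: no change
Constraint 3 (Y + X = U) on D(Y)={2,4,6,7} D(X)={4,5,6} D(U)={2,3,6}: Y {2,4,6,7}->{2}; X {4,5,6}->{4}; U {2,3,6}->{6}
So after constraint 3: D(V) = {2,3,6}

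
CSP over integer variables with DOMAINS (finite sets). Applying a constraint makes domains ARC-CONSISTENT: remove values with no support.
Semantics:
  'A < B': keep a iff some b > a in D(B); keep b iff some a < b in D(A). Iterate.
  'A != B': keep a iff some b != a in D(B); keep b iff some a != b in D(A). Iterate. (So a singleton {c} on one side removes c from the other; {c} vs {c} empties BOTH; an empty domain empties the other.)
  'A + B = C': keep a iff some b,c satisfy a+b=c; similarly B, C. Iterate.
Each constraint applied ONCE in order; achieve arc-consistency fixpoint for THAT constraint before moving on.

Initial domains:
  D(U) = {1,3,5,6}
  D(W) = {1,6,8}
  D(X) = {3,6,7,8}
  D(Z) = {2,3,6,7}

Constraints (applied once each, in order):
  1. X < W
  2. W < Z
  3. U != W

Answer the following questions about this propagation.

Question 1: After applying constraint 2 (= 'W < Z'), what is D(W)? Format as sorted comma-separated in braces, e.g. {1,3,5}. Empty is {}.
Constraint 1 (X < W) on D(X)={3,6,7,8} D(W)={1,6,8}: X {3,6,7,8}->{3,6,7}; W {1,6,8}->{6,8}
Constraint 2 (W < Z) on D(W)={6,8} D(Z)={2,3,6,7}: W {6,8}->{6}; Z {2,3,6,7}->{7}
So after constraint 2: D(W) = {6}

Answer: {6}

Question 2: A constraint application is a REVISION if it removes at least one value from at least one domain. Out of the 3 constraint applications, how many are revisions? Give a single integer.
Constraint 1 (X < W) on D(X)={3,6,7,8} D(W)={1,6,8}: X {3,6,7,8}->{3,6,7}; W {1,6,8}->{6,8} => REVISION
Constraint 2 (W < Z) on D(W)={6,8} D(Z)={2,3,6,7}: W {6,8}->{6}; Z {2,3,6,7}->{7} => REVISION
Constraint 3 (U != W) on D(U)={1,3,5,6} D(W)={6}: U {1,3,5,6}->{1,3,5} => REVISION
Total revisions = 3

Answer: 3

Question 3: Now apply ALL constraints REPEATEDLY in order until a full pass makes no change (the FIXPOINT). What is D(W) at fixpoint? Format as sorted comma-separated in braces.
Answer: {6}

Derivation:
pass 0 (initial): D(W)={1,6,8}
pass 1: U {1,3,5,6}->{1,3,5}; W {1,6,8}->{6}; X {3,6,7,8}->{3,6,7}; Z {2,3,6,7}->{7}
pass 2: X {3,6,7}->{3}
pass 3: no change
Fixpoint after 3 passes: D(W) = {6}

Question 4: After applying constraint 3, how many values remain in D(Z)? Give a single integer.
Constraint 1 (X < W) on D(X)={3,6,7,8} D(W)={1,6,8}: X {3,6,7,8}->{3,6,7}; W {1,6,8}->{6,8}
Constraint 2 (W < Z) on D(W)={6,8} D(Z)={2,3,6,7}: W {6,8}->{6}; Z {2,3,6,7}->{7}
Constraint 3 (U != W) on D(U)={1,3,5,6} D(W)={6}: U {1,3,5,6}->{1,3,5}
So after constraint 3: D(Z)={7}, size = 1

Answer: 1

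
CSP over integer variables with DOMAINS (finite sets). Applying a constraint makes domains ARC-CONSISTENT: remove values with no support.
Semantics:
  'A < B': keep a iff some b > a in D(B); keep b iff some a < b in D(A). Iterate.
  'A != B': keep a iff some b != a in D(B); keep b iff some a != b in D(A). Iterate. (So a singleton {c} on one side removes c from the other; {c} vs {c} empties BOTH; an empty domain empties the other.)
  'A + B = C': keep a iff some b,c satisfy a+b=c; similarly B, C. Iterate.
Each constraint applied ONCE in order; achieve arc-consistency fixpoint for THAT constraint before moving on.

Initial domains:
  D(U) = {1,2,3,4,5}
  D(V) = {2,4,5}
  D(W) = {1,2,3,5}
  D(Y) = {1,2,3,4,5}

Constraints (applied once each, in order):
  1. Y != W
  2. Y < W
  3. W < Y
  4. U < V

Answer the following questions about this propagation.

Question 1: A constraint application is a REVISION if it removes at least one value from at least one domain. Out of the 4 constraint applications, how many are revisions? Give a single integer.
Answer: 3

Derivation:
Constraint 1 (Y != W) on D(Y)={1,2,3,4,5} D(W)={1,2,3,5}: no change => not a revision
Constraint 2 (Y < W) on D(Y)={1,2,3,4,5} D(W)={1,2,3,5}: Y {1,2,3,4,5}->{1,2,3,4}; W {1,2,3,5}->{2,3,5} => REVISION
Constraint 3 (W < Y) on D(W)={2,3,5} D(Y)={1,2,3,4}: W {2,3,5}->{2,3}; Y {1,2,3,4}->{3,4} => REVISION
Constraint 4 (U < V) on D(U)={1,2,3,4,5} D(V)={2,4,5}: U {1,2,3,4,5}->{1,2,3,4} => REVISION
Total revisions = 3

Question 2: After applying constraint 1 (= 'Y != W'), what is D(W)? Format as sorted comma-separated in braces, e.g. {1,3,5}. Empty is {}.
Answer: {1,2,3,5}

Derivation:
Constraint 1 (Y != W) on D(Y)={1,2,3,4,5} D(W)={1,2,3,5}: no change
So after constraint 1: D(W) = {1,2,3,5}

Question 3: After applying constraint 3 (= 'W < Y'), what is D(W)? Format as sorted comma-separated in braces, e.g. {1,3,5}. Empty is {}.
Constraint 1 (Y != W) on D(Y)={1,2,3,4,5} D(W)={1,2,3,5}: no change
Constraint 2 (Y < W) on D(Y)={1,2,3,4,5} D(W)={1,2,3,5}: Y {1,2,3,4,5}->{1,2,3,4}; W {1,2,3,5}->{2,3,5}
Constraint 3 (W < Y) on D(W)={2,3,5} D(Y)={1,2,3,4}: W {2,3,5}->{2,3}; Y {1,2,3,4}->{3,4}
So after constraint 3: D(W) = {2,3}

Answer: {2,3}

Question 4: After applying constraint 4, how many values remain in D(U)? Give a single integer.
Constraint 1 (Y != W) on D(Y)={1,2,3,4,5} D(W)={1,2,3,5}: no change
Constraint 2 (Y < W) on D(Y)={1,2,3,4,5} D(W)={1,2,3,5}: Y {1,2,3,4,5}->{1,2,3,4}; W {1,2,3,5}->{2,3,5}
Constraint 3 (W < Y) on D(W)={2,3,5} D(Y)={1,2,3,4}: W {2,3,5}->{2,3}; Y {1,2,3,4}->{3,4}
Constraint 4 (U < V) on D(U)={1,2,3,4,5} D(V)={2,4,5}: U {1,2,3,4,5}->{1,2,3,4}
So after constraint 4: D(U)={1,2,3,4}, size = 4

Answer: 4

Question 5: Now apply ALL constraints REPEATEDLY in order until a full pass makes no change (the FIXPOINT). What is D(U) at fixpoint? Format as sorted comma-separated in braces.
Answer: {1,2,3,4}

Derivation:
pass 0 (initial): D(U)={1,2,3,4,5}
pass 1: U {1,2,3,4,5}->{1,2,3,4}; W {1,2,3,5}->{2,3}; Y {1,2,3,4,5}->{3,4}
pass 2: W {2,3}->{}; Y {3,4}->{}
pass 3: no change
Fixpoint after 3 passes: D(U) = {1,2,3,4}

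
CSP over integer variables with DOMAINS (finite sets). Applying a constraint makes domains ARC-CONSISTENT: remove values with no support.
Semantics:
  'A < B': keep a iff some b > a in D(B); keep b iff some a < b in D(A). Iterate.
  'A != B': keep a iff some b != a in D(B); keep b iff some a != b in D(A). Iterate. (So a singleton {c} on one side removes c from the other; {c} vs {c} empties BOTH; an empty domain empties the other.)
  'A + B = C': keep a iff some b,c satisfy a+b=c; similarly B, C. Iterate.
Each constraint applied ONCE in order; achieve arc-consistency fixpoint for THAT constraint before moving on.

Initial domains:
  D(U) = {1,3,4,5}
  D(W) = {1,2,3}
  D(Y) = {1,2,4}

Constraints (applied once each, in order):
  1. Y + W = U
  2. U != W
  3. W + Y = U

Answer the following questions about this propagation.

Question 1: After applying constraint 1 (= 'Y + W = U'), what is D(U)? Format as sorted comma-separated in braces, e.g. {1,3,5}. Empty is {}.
Answer: {3,4,5}

Derivation:
Constraint 1 (Y + W = U) on D(Y)={1,2,4} D(W)={1,2,3} D(U)={1,3,4,5}: U {1,3,4,5}->{3,4,5}
So after constraint 1: D(U) = {3,4,5}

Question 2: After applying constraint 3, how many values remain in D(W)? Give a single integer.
Constraint 1 (Y + W = U) on D(Y)={1,2,4} D(W)={1,2,3} D(U)={1,3,4,5}: U {1,3,4,5}->{3,4,5}
Constraint 2 (U != W) on D(U)={3,4,5} D(W)={1,2,3}: no change
Constraint 3 (W + Y = U) on D(W)={1,2,3} D(Y)={1,2,4} D(U)={3,4,5}: no change
So after constraint 3: D(W)={1,2,3}, size = 3

Answer: 3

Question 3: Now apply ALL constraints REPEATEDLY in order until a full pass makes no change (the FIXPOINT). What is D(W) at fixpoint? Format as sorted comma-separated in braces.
Answer: {1,2,3}

Derivation:
pass 0 (initial): D(W)={1,2,3}
pass 1: U {1,3,4,5}->{3,4,5}
pass 2: no change
Fixpoint after 2 passes: D(W) = {1,2,3}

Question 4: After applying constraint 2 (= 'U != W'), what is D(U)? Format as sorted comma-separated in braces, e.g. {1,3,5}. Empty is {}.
Answer: {3,4,5}

Derivation:
Constraint 1 (Y + W = U) on D(Y)={1,2,4} D(W)={1,2,3} D(U)={1,3,4,5}: U {1,3,4,5}->{3,4,5}
Constraint 2 (U != W) on D(U)={3,4,5} D(W)={1,2,3}: no change
So after constraint 2: D(U) = {3,4,5}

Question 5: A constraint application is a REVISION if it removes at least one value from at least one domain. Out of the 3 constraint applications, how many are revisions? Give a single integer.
Constraint 1 (Y + W = U) on D(Y)={1,2,4} D(W)={1,2,3} D(U)={1,3,4,5}: U {1,3,4,5}->{3,4,5} => REVISION
Constraint 2 (U != W) on D(U)={3,4,5} D(W)={1,2,3}: no change => not a revision
Constraint 3 (W + Y = U) on D(W)={1,2,3} D(Y)={1,2,4} D(U)={3,4,5}: no change => not a revision
Total revisions = 1

Answer: 1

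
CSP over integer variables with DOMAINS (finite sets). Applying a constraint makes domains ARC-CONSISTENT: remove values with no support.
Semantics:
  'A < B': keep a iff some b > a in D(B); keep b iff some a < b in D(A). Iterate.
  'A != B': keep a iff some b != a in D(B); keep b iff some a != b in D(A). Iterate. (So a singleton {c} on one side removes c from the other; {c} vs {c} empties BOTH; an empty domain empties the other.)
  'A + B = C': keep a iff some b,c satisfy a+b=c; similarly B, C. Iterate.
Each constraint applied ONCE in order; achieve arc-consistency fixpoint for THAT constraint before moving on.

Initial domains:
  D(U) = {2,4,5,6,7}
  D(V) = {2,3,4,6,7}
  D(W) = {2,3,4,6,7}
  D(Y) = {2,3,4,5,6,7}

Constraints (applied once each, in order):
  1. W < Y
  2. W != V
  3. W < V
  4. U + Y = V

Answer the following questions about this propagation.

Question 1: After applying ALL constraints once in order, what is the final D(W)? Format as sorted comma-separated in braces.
Constraint 1 (W < Y) on D(W)={2,3,4,6,7} D(Y)={2,3,4,5,6,7}: W {2,3,4,6,7}->{2,3,4,6}; Y {2,3,4,5,6,7}->{3,4,5,6,7}
Constraint 2 (W != V) on D(W)={2,3,4,6} D(V)={2,3,4,6,7}: no change
Constraint 3 (W < V) on D(W)={2,3,4,6} D(V)={2,3,4,6,7}: V {2,3,4,6,7}->{3,4,6,7}
Constraint 4 (U + Y = V) on D(U)={2,4,5,6,7} D(Y)={3,4,5,6,7} D(V)={3,4,6,7}: U {2,4,5,6,7}->{2,4}; Y {3,4,5,6,7}->{3,4,5}; V {3,4,6,7}->{6,7}
So after all 4 constraints: D(W) = {2,3,4,6}

Answer: {2,3,4,6}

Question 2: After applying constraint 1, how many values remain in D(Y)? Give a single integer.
Constraint 1 (W < Y) on D(W)={2,3,4,6,7} D(Y)={2,3,4,5,6,7}: W {2,3,4,6,7}->{2,3,4,6}; Y {2,3,4,5,6,7}->{3,4,5,6,7}
So after constraint 1: D(Y)={3,4,5,6,7}, size = 5

Answer: 5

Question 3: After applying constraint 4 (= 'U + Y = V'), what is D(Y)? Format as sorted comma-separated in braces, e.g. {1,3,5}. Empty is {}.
Answer: {3,4,5}

Derivation:
Constraint 1 (W < Y) on D(W)={2,3,4,6,7} D(Y)={2,3,4,5,6,7}: W {2,3,4,6,7}->{2,3,4,6}; Y {2,3,4,5,6,7}->{3,4,5,6,7}
Constraint 2 (W != V) on D(W)={2,3,4,6} D(V)={2,3,4,6,7}: no change
Constraint 3 (W < V) on D(W)={2,3,4,6} D(V)={2,3,4,6,7}: V {2,3,4,6,7}->{3,4,6,7}
Constraint 4 (U + Y = V) on D(U)={2,4,5,6,7} D(Y)={3,4,5,6,7} D(V)={3,4,6,7}: U {2,4,5,6,7}->{2,4}; Y {3,4,5,6,7}->{3,4,5}; V {3,4,6,7}->{6,7}
So after constraint 4: D(Y) = {3,4,5}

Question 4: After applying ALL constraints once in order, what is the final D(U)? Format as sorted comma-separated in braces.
Constraint 1 (W < Y) on D(W)={2,3,4,6,7} D(Y)={2,3,4,5,6,7}: W {2,3,4,6,7}->{2,3,4,6}; Y {2,3,4,5,6,7}->{3,4,5,6,7}
Constraint 2 (W != V) on D(W)={2,3,4,6} D(V)={2,3,4,6,7}: no change
Constraint 3 (W < V) on D(W)={2,3,4,6} D(V)={2,3,4,6,7}: V {2,3,4,6,7}->{3,4,6,7}
Constraint 4 (U + Y = V) on D(U)={2,4,5,6,7} D(Y)={3,4,5,6,7} D(V)={3,4,6,7}: U {2,4,5,6,7}->{2,4}; Y {3,4,5,6,7}->{3,4,5}; V {3,4,6,7}->{6,7}
So after all 4 constraints: D(U) = {2,4}

Answer: {2,4}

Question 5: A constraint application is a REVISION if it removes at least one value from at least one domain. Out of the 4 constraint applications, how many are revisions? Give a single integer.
Constraint 1 (W < Y) on D(W)={2,3,4,6,7} D(Y)={2,3,4,5,6,7}: W {2,3,4,6,7}->{2,3,4,6}; Y {2,3,4,5,6,7}->{3,4,5,6,7} => REVISION
Constraint 2 (W != V) on D(W)={2,3,4,6} D(V)={2,3,4,6,7}: no change => not a revision
Constraint 3 (W < V) on D(W)={2,3,4,6} D(V)={2,3,4,6,7}: V {2,3,4,6,7}->{3,4,6,7} => REVISION
Constraint 4 (U + Y = V) on D(U)={2,4,5,6,7} D(Y)={3,4,5,6,7} D(V)={3,4,6,7}: U {2,4,5,6,7}->{2,4}; Y {3,4,5,6,7}->{3,4,5}; V {3,4,6,7}->{6,7} => REVISION
Total revisions = 3

Answer: 3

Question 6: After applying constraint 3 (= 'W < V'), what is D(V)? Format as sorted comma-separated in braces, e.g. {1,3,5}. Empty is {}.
Answer: {3,4,6,7}

Derivation:
Constraint 1 (W < Y) on D(W)={2,3,4,6,7} D(Y)={2,3,4,5,6,7}: W {2,3,4,6,7}->{2,3,4,6}; Y {2,3,4,5,6,7}->{3,4,5,6,7}
Constraint 2 (W != V) on D(W)={2,3,4,6} D(V)={2,3,4,6,7}: no change
Constraint 3 (W < V) on D(W)={2,3,4,6} D(V)={2,3,4,6,7}: V {2,3,4,6,7}->{3,4,6,7}
So after constraint 3: D(V) = {3,4,6,7}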